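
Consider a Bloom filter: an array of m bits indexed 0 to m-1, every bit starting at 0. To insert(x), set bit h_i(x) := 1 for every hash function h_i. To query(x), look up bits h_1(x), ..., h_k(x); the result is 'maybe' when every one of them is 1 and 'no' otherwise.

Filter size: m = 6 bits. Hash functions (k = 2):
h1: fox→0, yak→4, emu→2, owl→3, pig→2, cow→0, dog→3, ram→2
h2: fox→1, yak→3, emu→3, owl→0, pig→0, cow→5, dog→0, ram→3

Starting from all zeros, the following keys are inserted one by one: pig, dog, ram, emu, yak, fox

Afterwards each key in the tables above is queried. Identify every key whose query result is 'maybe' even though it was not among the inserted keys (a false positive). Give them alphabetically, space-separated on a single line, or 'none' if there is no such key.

Start: bits=000000
After insert 'pig': sets bits 0 2 -> bits=101000
After insert 'dog': sets bits 0 3 -> bits=101100
After insert 'ram': sets bits 2 3 -> bits=101100
After insert 'emu': sets bits 2 3 -> bits=101100
After insert 'yak': sets bits 3 4 -> bits=101110
After insert 'fox': sets bits 0 1 -> bits=111110
Not inserted: cow owl — query each against bits=111110:
query cow: checks bit0=1, bit5=0 (has a 0) -> no => not a false positive
query owl: checks bit0=1, bit3=1 (all 1) -> maybe => FALSE POSITIVE
False positives (alphabetical): owl

Answer: owl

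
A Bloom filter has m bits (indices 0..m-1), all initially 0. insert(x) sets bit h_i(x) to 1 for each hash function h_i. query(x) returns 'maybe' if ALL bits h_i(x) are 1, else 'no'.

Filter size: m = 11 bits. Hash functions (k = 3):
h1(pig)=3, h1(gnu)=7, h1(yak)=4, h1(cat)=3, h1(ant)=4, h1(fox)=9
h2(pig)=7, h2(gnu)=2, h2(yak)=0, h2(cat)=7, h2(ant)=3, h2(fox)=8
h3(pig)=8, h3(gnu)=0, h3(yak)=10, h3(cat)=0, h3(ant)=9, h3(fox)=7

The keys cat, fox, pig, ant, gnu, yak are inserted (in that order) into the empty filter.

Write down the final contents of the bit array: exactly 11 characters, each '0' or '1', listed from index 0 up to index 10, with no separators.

Answer: 10111001111

Derivation:
Start: bits=00000000000
After insert 'cat': sets bits 0 3 7 -> bits=10010001000
After insert 'fox': sets bits 7 8 9 -> bits=10010001110
After insert 'pig': sets bits 3 7 8 -> bits=10010001110
After insert 'ant': sets bits 3 4 9 -> bits=10011001110
After insert 'gnu': sets bits 0 2 7 -> bits=10111001110
After insert 'yak': sets bits 0 4 10 -> bits=10111001111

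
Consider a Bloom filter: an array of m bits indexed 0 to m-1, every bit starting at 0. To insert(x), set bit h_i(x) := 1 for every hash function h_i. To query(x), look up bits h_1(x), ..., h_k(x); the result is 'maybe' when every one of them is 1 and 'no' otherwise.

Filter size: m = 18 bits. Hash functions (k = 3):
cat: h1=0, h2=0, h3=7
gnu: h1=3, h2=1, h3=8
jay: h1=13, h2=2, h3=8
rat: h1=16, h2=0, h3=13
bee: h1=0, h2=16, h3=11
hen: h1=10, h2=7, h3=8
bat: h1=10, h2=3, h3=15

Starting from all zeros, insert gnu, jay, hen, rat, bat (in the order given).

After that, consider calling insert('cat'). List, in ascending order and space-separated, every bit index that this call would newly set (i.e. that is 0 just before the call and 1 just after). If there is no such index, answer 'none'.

Start: bits=000000000000000000
After insert 'gnu': sets bits 1 3 8 -> bits=010100001000000000
After insert 'jay': sets bits 2 8 13 -> bits=011100001000010000
After insert 'hen': sets bits 7 8 10 -> bits=011100011010010000
After insert 'rat': sets bits 0 13 16 -> bits=111100011010010010
After insert 'bat': sets bits 3 10 15 -> bits=111100011010010110
insert 'cat' would touch bits 0 7; currently bit0=1, bit7=1
Bits that are 0 among those (would change 0->1): none

Answer: none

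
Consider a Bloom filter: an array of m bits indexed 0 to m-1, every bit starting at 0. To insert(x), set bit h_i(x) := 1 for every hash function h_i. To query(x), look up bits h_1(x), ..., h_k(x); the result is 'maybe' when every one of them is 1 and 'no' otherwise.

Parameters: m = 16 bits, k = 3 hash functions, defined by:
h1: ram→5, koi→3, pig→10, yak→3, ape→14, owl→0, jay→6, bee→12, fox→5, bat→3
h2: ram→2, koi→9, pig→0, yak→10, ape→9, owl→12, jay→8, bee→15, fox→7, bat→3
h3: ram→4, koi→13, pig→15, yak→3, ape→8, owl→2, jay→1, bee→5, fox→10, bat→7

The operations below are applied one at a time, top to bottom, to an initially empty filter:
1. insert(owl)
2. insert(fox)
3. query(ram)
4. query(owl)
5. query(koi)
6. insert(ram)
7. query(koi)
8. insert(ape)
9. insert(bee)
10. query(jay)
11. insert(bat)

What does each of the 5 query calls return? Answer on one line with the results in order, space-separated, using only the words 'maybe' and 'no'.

Start: bits=0000000000000000
Op 1: insert owl -> sets bits 0 2 12 -> bits=1010000000001000
Op 2: insert fox -> sets bits 5 7 10 -> bits=1010010100101000
Op 3: query ram -> checks bit2=1, bit4=0, bit5=1 (has a 0) -> no
Op 4: query owl -> checks bit0=1, bit2=1, bit12=1 (all 1) -> maybe
Op 5: query koi -> checks bit3=0, bit9=0, bit13=0 (has a 0) -> no
Op 6: insert ram -> sets bits 2 4 5 -> bits=1010110100101000
Op 7: query koi -> checks bit3=0, bit9=0, bit13=0 (has a 0) -> no
Op 8: insert ape -> sets bits 8 9 14 -> bits=1010110111101010
Op 9: insert bee -> sets bits 5 12 15 -> bits=1010110111101011
Op 10: query jay -> checks bit1=0, bit6=0, bit8=1 (has a 0) -> no
Op 11: insert bat -> sets bits 3 7 -> bits=1011110111101011
Query results in order: no maybe no no no

Answer: no maybe no no no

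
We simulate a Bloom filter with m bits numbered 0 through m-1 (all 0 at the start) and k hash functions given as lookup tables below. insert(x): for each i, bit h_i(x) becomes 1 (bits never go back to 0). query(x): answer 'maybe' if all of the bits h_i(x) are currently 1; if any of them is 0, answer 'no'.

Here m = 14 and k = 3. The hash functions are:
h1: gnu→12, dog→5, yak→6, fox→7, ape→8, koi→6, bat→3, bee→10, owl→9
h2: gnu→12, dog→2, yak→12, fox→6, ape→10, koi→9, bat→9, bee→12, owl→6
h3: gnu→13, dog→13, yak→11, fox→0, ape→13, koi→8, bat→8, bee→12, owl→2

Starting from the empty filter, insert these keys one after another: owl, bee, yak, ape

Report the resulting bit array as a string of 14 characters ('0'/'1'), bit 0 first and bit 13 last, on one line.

Answer: 00100010111111

Derivation:
Start: bits=00000000000000
After insert 'owl': sets bits 2 6 9 -> bits=00100010010000
After insert 'bee': sets bits 10 12 -> bits=00100010011010
After insert 'yak': sets bits 6 11 12 -> bits=00100010011110
After insert 'ape': sets bits 8 10 13 -> bits=00100010111111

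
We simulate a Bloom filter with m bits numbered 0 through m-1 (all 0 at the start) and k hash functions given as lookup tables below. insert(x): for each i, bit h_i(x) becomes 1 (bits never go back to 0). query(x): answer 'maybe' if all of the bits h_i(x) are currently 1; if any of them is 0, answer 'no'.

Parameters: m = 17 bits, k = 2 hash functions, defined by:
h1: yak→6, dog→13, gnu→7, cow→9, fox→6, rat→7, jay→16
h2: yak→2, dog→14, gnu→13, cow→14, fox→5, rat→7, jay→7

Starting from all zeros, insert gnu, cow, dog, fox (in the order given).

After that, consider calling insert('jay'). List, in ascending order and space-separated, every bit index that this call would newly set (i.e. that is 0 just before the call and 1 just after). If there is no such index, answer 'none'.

Answer: 16

Derivation:
Start: bits=00000000000000000
After insert 'gnu': sets bits 7 13 -> bits=00000001000001000
After insert 'cow': sets bits 9 14 -> bits=00000001010001100
After insert 'dog': sets bits 13 14 -> bits=00000001010001100
After insert 'fox': sets bits 5 6 -> bits=00000111010001100
insert 'jay' would touch bits 7 16; currently bit7=1, bit16=0
Bits that are 0 among those (would change 0->1): 16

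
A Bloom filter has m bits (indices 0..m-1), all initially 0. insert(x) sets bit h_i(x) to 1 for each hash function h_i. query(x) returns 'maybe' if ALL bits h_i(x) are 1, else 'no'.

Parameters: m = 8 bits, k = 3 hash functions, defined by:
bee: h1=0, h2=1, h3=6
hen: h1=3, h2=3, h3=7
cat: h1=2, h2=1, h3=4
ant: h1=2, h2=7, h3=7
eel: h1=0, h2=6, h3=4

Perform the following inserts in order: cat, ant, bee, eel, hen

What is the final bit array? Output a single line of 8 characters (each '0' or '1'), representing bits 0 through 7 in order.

Start: bits=00000000
After insert 'cat': sets bits 1 2 4 -> bits=01101000
After insert 'ant': sets bits 2 7 -> bits=01101001
After insert 'bee': sets bits 0 1 6 -> bits=11101011
After insert 'eel': sets bits 0 4 6 -> bits=11101011
After insert 'hen': sets bits 3 7 -> bits=11111011

Answer: 11111011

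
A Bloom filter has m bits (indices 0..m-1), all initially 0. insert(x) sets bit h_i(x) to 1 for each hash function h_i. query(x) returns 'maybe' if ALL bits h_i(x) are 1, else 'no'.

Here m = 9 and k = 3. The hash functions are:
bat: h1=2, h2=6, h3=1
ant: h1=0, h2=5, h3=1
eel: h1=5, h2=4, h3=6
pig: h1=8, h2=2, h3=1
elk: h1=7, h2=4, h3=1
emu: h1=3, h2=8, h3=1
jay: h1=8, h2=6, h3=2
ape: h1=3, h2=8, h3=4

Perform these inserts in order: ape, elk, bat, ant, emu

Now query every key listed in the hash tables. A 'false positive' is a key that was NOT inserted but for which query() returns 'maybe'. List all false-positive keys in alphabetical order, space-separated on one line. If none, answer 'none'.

Answer: eel jay pig

Derivation:
Start: bits=000000000
After insert 'ape': sets bits 3 4 8 -> bits=000110001
After insert 'elk': sets bits 1 4 7 -> bits=010110011
After insert 'bat': sets bits 1 2 6 -> bits=011110111
After insert 'ant': sets bits 0 1 5 -> bits=111111111
After insert 'emu': sets bits 1 3 8 -> bits=111111111
Not inserted: eel jay pig — query each against bits=111111111:
query eel: checks bit4=1, bit5=1, bit6=1 (all 1) -> maybe => FALSE POSITIVE
query jay: checks bit2=1, bit6=1, bit8=1 (all 1) -> maybe => FALSE POSITIVE
query pig: checks bit1=1, bit2=1, bit8=1 (all 1) -> maybe => FALSE POSITIVE
False positives (alphabetical): eel jay pig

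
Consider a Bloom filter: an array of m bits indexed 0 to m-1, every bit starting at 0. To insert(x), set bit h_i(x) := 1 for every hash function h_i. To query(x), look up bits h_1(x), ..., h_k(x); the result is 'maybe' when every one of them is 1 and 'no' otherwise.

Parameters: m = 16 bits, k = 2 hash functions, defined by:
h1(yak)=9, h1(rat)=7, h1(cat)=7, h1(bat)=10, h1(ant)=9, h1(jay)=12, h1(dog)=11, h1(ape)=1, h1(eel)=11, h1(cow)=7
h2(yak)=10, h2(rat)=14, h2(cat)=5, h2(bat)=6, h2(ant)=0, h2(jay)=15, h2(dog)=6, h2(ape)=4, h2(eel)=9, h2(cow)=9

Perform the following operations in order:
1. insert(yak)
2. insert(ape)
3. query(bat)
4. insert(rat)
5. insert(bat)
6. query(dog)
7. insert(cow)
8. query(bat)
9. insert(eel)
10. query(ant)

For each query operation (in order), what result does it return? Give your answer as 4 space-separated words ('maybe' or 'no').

Start: bits=0000000000000000
Op 1: insert yak -> sets bits 9 10 -> bits=0000000001100000
Op 2: insert ape -> sets bits 1 4 -> bits=0100100001100000
Op 3: query bat -> checks bit6=0, bit10=1 (has a 0) -> no
Op 4: insert rat -> sets bits 7 14 -> bits=0100100101100010
Op 5: insert bat -> sets bits 6 10 -> bits=0100101101100010
Op 6: query dog -> checks bit6=1, bit11=0 (has a 0) -> no
Op 7: insert cow -> sets bits 7 9 -> bits=0100101101100010
Op 8: query bat -> checks bit6=1, bit10=1 (all 1) -> maybe
Op 9: insert eel -> sets bits 9 11 -> bits=0100101101110010
Op 10: query ant -> checks bit0=0, bit9=1 (has a 0) -> no
Query results in order: no no maybe no

Answer: no no maybe no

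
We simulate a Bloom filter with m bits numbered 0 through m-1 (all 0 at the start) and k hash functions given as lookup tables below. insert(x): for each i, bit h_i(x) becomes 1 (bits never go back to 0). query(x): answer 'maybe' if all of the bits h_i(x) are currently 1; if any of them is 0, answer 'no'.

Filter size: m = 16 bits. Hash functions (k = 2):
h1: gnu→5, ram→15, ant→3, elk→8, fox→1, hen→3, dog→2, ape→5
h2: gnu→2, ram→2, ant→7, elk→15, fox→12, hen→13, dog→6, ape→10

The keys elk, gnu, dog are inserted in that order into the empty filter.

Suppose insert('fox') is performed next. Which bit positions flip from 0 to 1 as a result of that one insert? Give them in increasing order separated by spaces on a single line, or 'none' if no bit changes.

Start: bits=0000000000000000
After insert 'elk': sets bits 8 15 -> bits=0000000010000001
After insert 'gnu': sets bits 2 5 -> bits=0010010010000001
After insert 'dog': sets bits 2 6 -> bits=0010011010000001
insert 'fox' would touch bits 1 12; currently bit1=0, bit12=0
Bits that are 0 among those (would change 0->1): 1 12

Answer: 1 12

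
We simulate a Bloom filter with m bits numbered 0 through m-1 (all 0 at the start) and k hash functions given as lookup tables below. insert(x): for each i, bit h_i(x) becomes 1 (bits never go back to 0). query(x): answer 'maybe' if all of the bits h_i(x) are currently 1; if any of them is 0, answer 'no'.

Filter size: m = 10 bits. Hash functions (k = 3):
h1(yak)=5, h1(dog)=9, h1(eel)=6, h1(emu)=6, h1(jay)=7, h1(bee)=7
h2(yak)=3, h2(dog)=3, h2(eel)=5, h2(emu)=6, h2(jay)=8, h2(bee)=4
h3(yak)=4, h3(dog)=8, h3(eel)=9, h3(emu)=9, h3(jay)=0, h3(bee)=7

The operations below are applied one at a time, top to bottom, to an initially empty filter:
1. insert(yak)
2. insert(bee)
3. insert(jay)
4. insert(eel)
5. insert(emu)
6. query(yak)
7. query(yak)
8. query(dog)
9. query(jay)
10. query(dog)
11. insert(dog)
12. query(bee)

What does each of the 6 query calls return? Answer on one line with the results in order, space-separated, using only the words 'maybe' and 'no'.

Answer: maybe maybe maybe maybe maybe maybe

Derivation:
Start: bits=0000000000
Op 1: insert yak -> sets bits 3 4 5 -> bits=0001110000
Op 2: insert bee -> sets bits 4 7 -> bits=0001110100
Op 3: insert jay -> sets bits 0 7 8 -> bits=1001110110
Op 4: insert eel -> sets bits 5 6 9 -> bits=1001111111
Op 5: insert emu -> sets bits 6 9 -> bits=1001111111
Op 6: query yak -> checks bit3=1, bit4=1, bit5=1 (all 1) -> maybe
Op 7: query yak -> checks bit3=1, bit4=1, bit5=1 (all 1) -> maybe
Op 8: query dog -> checks bit3=1, bit8=1, bit9=1 (all 1) -> maybe
Op 9: query jay -> checks bit0=1, bit7=1, bit8=1 (all 1) -> maybe
Op 10: query dog -> checks bit3=1, bit8=1, bit9=1 (all 1) -> maybe
Op 11: insert dog -> sets bits 3 8 9 -> bits=1001111111
Op 12: query bee -> checks bit4=1, bit7=1 (all 1) -> maybe
Query results in order: maybe maybe maybe maybe maybe maybe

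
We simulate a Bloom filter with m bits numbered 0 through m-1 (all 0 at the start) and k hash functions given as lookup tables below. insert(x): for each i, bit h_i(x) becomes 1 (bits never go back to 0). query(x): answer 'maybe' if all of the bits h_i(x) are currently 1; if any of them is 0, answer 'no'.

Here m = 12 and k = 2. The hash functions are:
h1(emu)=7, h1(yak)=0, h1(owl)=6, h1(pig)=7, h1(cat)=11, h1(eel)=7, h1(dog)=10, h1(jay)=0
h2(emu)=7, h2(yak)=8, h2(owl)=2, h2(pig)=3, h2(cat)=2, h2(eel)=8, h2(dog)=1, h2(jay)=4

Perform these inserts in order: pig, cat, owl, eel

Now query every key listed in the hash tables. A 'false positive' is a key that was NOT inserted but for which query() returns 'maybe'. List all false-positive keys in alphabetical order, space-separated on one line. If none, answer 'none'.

Start: bits=000000000000
After insert 'pig': sets bits 3 7 -> bits=000100010000
After insert 'cat': sets bits 2 11 -> bits=001100010001
After insert 'owl': sets bits 2 6 -> bits=001100110001
After insert 'eel': sets bits 7 8 -> bits=001100111001
Not inserted: dog emu jay yak — query each against bits=001100111001:
query dog: checks bit1=0, bit10=0 (has a 0) -> no => not a false positive
query emu: checks bit7=1 (all 1) -> maybe => FALSE POSITIVE
query jay: checks bit0=0, bit4=0 (has a 0) -> no => not a false positive
query yak: checks bit0=0, bit8=1 (has a 0) -> no => not a false positive
False positives (alphabetical): emu

Answer: emu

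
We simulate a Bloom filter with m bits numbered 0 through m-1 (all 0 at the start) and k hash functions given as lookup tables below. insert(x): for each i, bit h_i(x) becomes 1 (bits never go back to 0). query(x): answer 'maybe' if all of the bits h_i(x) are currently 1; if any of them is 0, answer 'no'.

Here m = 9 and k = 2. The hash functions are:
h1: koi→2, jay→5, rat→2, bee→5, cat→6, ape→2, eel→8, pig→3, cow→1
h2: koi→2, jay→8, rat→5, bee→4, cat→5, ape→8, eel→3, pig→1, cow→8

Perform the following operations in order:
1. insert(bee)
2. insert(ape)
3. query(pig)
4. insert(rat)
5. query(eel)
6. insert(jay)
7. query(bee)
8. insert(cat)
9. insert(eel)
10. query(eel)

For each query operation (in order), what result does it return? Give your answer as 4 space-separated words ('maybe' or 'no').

Answer: no no maybe maybe

Derivation:
Start: bits=000000000
Op 1: insert bee -> sets bits 4 5 -> bits=000011000
Op 2: insert ape -> sets bits 2 8 -> bits=001011001
Op 3: query pig -> checks bit1=0, bit3=0 (has a 0) -> no
Op 4: insert rat -> sets bits 2 5 -> bits=001011001
Op 5: query eel -> checks bit3=0, bit8=1 (has a 0) -> no
Op 6: insert jay -> sets bits 5 8 -> bits=001011001
Op 7: query bee -> checks bit4=1, bit5=1 (all 1) -> maybe
Op 8: insert cat -> sets bits 5 6 -> bits=001011101
Op 9: insert eel -> sets bits 3 8 -> bits=001111101
Op 10: query eel -> checks bit3=1, bit8=1 (all 1) -> maybe
Query results in order: no no maybe maybe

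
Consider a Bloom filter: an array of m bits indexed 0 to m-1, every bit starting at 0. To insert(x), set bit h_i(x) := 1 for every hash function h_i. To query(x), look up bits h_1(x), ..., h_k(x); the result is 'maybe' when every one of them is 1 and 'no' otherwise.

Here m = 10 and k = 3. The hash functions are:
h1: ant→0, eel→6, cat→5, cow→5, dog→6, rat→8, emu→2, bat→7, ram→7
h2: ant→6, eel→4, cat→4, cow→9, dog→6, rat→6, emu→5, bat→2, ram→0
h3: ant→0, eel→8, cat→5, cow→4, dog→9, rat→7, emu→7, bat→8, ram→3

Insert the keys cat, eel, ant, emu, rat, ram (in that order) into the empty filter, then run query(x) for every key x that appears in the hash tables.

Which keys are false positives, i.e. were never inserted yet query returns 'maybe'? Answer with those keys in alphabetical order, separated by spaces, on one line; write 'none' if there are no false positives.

Start: bits=0000000000
After insert 'cat': sets bits 4 5 -> bits=0000110000
After insert 'eel': sets bits 4 6 8 -> bits=0000111010
After insert 'ant': sets bits 0 6 -> bits=1000111010
After insert 'emu': sets bits 2 5 7 -> bits=1010111110
After insert 'rat': sets bits 6 7 8 -> bits=1010111110
After insert 'ram': sets bits 0 3 7 -> bits=1011111110
Not inserted: bat cow dog — query each against bits=1011111110:
query bat: checks bit2=1, bit7=1, bit8=1 (all 1) -> maybe => FALSE POSITIVE
query cow: checks bit4=1, bit5=1, bit9=0 (has a 0) -> no => not a false positive
query dog: checks bit6=1, bit9=0 (has a 0) -> no => not a false positive
False positives (alphabetical): bat

Answer: bat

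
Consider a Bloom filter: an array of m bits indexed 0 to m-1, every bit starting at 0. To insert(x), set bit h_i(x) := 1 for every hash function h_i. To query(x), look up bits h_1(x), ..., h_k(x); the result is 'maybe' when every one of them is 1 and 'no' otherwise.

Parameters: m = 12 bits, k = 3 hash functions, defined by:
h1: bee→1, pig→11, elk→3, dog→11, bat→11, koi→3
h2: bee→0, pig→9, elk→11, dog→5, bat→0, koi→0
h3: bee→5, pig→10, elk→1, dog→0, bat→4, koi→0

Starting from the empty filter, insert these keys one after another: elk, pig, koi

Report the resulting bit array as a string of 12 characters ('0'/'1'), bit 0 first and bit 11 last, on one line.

Start: bits=000000000000
After insert 'elk': sets bits 1 3 11 -> bits=010100000001
After insert 'pig': sets bits 9 10 11 -> bits=010100000111
After insert 'koi': sets bits 0 3 -> bits=110100000111

Answer: 110100000111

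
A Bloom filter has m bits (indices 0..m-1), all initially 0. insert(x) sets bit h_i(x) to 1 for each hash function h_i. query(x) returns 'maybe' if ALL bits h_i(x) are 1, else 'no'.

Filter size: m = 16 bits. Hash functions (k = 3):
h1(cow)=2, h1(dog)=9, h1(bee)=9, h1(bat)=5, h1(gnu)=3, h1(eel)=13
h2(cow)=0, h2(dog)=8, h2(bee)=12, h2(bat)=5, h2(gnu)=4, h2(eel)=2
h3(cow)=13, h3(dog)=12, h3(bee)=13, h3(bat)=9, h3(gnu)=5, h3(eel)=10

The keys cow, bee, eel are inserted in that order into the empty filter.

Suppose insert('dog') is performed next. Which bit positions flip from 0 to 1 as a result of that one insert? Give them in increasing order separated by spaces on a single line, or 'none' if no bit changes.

Start: bits=0000000000000000
After insert 'cow': sets bits 0 2 13 -> bits=1010000000000100
After insert 'bee': sets bits 9 12 13 -> bits=1010000001001100
After insert 'eel': sets bits 2 10 13 -> bits=1010000001101100
insert 'dog' would touch bits 8 9 12; currently bit8=0, bit9=1, bit12=1
Bits that are 0 among those (would change 0->1): 8

Answer: 8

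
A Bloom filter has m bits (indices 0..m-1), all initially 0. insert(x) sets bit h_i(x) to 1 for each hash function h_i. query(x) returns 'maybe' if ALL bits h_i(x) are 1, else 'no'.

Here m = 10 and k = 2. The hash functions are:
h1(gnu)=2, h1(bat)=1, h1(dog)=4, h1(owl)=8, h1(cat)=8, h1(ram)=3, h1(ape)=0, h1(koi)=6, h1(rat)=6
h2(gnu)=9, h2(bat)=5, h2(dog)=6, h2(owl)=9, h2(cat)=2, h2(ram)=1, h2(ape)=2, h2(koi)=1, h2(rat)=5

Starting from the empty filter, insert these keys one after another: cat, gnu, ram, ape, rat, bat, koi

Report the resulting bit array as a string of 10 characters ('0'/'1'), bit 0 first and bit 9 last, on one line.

Start: bits=0000000000
After insert 'cat': sets bits 2 8 -> bits=0010000010
After insert 'gnu': sets bits 2 9 -> bits=0010000011
After insert 'ram': sets bits 1 3 -> bits=0111000011
After insert 'ape': sets bits 0 2 -> bits=1111000011
After insert 'rat': sets bits 5 6 -> bits=1111011011
After insert 'bat': sets bits 1 5 -> bits=1111011011
After insert 'koi': sets bits 1 6 -> bits=1111011011

Answer: 1111011011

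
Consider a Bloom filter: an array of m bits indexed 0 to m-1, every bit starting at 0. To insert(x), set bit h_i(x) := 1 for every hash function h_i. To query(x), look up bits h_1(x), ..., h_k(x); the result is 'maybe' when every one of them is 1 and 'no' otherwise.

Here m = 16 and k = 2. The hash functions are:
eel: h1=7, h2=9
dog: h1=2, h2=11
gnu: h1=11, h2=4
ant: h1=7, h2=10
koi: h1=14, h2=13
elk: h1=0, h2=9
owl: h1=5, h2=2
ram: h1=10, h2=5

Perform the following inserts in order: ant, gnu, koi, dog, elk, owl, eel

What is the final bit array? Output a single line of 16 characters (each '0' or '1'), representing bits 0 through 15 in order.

Start: bits=0000000000000000
After insert 'ant': sets bits 7 10 -> bits=0000000100100000
After insert 'gnu': sets bits 4 11 -> bits=0000100100110000
After insert 'koi': sets bits 13 14 -> bits=0000100100110110
After insert 'dog': sets bits 2 11 -> bits=0010100100110110
After insert 'elk': sets bits 0 9 -> bits=1010100101110110
After insert 'owl': sets bits 2 5 -> bits=1010110101110110
After insert 'eel': sets bits 7 9 -> bits=1010110101110110

Answer: 1010110101110110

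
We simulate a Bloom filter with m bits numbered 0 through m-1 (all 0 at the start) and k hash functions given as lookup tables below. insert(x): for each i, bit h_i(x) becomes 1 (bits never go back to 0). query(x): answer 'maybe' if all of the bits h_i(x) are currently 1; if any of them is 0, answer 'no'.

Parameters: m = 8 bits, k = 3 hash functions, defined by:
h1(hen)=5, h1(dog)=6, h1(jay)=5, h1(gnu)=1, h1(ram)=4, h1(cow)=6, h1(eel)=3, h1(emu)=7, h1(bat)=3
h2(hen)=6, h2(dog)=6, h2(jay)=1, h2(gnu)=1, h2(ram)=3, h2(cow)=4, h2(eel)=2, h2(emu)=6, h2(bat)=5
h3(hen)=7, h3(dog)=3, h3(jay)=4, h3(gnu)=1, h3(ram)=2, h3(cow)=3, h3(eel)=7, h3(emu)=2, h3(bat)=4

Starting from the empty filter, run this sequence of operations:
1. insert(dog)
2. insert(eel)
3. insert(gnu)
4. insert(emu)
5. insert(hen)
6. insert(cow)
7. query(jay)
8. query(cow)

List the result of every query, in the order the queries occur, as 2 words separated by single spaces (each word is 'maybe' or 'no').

Answer: maybe maybe

Derivation:
Start: bits=00000000
Op 1: insert dog -> sets bits 3 6 -> bits=00010010
Op 2: insert eel -> sets bits 2 3 7 -> bits=00110011
Op 3: insert gnu -> sets bits 1 -> bits=01110011
Op 4: insert emu -> sets bits 2 6 7 -> bits=01110011
Op 5: insert hen -> sets bits 5 6 7 -> bits=01110111
Op 6: insert cow -> sets bits 3 4 6 -> bits=01111111
Op 7: query jay -> checks bit1=1, bit4=1, bit5=1 (all 1) -> maybe
Op 8: query cow -> checks bit3=1, bit4=1, bit6=1 (all 1) -> maybe
Query results in order: maybe maybe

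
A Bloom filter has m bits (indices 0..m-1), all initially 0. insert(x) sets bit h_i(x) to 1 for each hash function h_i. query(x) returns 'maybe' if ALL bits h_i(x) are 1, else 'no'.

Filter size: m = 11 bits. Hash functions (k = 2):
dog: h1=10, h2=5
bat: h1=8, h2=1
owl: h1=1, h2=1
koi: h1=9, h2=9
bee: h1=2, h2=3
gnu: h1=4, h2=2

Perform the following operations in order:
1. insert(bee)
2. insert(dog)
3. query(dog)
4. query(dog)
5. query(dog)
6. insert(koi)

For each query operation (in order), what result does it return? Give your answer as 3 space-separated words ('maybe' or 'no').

Start: bits=00000000000
Op 1: insert bee -> sets bits 2 3 -> bits=00110000000
Op 2: insert dog -> sets bits 5 10 -> bits=00110100001
Op 3: query dog -> checks bit5=1, bit10=1 (all 1) -> maybe
Op 4: query dog -> checks bit5=1, bit10=1 (all 1) -> maybe
Op 5: query dog -> checks bit5=1, bit10=1 (all 1) -> maybe
Op 6: insert koi -> sets bits 9 -> bits=00110100011
Query results in order: maybe maybe maybe

Answer: maybe maybe maybe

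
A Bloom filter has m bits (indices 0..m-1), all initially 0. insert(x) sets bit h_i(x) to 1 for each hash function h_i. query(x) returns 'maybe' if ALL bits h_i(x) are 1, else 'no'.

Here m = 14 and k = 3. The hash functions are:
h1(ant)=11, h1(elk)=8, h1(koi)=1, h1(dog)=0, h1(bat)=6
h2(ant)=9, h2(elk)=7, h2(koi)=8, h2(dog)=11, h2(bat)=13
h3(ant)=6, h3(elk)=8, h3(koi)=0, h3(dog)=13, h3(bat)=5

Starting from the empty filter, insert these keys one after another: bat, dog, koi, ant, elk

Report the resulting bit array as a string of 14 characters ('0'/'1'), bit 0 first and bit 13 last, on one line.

Answer: 11000111110101

Derivation:
Start: bits=00000000000000
After insert 'bat': sets bits 5 6 13 -> bits=00000110000001
After insert 'dog': sets bits 0 11 13 -> bits=10000110000101
After insert 'koi': sets bits 0 1 8 -> bits=11000110100101
After insert 'ant': sets bits 6 9 11 -> bits=11000110110101
After insert 'elk': sets bits 7 8 -> bits=11000111110101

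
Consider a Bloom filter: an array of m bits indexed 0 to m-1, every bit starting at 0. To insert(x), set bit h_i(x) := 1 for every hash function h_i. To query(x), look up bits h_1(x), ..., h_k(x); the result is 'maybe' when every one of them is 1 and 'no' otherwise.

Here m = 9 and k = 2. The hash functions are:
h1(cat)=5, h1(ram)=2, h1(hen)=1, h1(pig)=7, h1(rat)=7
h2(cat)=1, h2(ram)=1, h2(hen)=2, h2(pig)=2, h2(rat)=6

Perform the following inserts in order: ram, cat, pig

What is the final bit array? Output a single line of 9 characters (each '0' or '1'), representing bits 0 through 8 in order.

Start: bits=000000000
After insert 'ram': sets bits 1 2 -> bits=011000000
After insert 'cat': sets bits 1 5 -> bits=011001000
After insert 'pig': sets bits 2 7 -> bits=011001010

Answer: 011001010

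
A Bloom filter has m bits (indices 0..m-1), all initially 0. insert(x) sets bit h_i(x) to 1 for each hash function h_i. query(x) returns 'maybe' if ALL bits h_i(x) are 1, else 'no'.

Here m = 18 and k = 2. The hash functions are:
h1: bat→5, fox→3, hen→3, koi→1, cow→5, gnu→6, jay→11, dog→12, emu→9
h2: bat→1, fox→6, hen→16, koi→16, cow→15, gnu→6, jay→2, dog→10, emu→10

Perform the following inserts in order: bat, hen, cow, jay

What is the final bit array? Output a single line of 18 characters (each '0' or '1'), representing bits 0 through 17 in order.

Start: bits=000000000000000000
After insert 'bat': sets bits 1 5 -> bits=010001000000000000
After insert 'hen': sets bits 3 16 -> bits=010101000000000010
After insert 'cow': sets bits 5 15 -> bits=010101000000000110
After insert 'jay': sets bits 2 11 -> bits=011101000001000110

Answer: 011101000001000110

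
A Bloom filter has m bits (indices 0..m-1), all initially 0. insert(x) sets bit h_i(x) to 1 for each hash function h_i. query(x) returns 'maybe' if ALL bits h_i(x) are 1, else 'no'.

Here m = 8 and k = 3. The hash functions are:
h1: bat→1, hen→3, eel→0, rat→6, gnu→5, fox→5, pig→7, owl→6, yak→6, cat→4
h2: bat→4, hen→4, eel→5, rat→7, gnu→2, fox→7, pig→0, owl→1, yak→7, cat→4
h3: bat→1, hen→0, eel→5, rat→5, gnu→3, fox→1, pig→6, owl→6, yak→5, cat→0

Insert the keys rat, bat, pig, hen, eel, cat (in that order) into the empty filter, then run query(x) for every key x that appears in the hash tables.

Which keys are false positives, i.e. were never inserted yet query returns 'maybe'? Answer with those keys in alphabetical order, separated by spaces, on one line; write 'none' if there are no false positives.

Start: bits=00000000
After insert 'rat': sets bits 5 6 7 -> bits=00000111
After insert 'bat': sets bits 1 4 -> bits=01001111
After insert 'pig': sets bits 0 6 7 -> bits=11001111
After insert 'hen': sets bits 0 3 4 -> bits=11011111
After insert 'eel': sets bits 0 5 -> bits=11011111
After insert 'cat': sets bits 0 4 -> bits=11011111
Not inserted: fox gnu owl yak — query each against bits=11011111:
query fox: checks bit1=1, bit5=1, bit7=1 (all 1) -> maybe => FALSE POSITIVE
query gnu: checks bit2=0, bit3=1, bit5=1 (has a 0) -> no => not a false positive
query owl: checks bit1=1, bit6=1 (all 1) -> maybe => FALSE POSITIVE
query yak: checks bit5=1, bit6=1, bit7=1 (all 1) -> maybe => FALSE POSITIVE
False positives (alphabetical): fox owl yak

Answer: fox owl yak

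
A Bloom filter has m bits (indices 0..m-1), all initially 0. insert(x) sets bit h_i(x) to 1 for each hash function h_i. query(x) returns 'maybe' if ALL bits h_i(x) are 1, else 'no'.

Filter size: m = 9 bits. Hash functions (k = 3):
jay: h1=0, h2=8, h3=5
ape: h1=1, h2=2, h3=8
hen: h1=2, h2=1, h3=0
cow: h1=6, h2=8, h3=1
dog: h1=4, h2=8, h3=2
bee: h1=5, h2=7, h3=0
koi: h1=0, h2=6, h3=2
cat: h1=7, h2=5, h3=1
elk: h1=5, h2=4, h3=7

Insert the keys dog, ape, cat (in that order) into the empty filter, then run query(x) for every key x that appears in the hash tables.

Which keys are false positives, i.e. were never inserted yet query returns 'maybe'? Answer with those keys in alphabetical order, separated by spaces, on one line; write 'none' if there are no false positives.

Start: bits=000000000
After insert 'dog': sets bits 2 4 8 -> bits=001010001
After insert 'ape': sets bits 1 2 8 -> bits=011010001
After insert 'cat': sets bits 1 5 7 -> bits=011011011
Not inserted: bee cow elk hen jay koi — query each against bits=011011011:
query bee: checks bit0=0, bit5=1, bit7=1 (has a 0) -> no => not a false positive
query cow: checks bit1=1, bit6=0, bit8=1 (has a 0) -> no => not a false positive
query elk: checks bit4=1, bit5=1, bit7=1 (all 1) -> maybe => FALSE POSITIVE
query hen: checks bit0=0, bit1=1, bit2=1 (has a 0) -> no => not a false positive
query jay: checks bit0=0, bit5=1, bit8=1 (has a 0) -> no => not a false positive
query koi: checks bit0=0, bit2=1, bit6=0 (has a 0) -> no => not a false positive
False positives (alphabetical): elk

Answer: elk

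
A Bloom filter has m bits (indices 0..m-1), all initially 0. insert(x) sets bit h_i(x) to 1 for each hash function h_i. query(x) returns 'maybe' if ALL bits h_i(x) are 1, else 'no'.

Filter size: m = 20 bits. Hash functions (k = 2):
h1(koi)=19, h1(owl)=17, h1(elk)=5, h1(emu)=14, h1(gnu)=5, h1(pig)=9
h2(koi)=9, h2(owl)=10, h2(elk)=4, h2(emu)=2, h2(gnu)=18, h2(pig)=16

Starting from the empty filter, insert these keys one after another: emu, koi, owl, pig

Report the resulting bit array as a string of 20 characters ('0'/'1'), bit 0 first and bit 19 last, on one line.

Answer: 00100000011000101101

Derivation:
Start: bits=00000000000000000000
After insert 'emu': sets bits 2 14 -> bits=00100000000000100000
After insert 'koi': sets bits 9 19 -> bits=00100000010000100001
After insert 'owl': sets bits 10 17 -> bits=00100000011000100101
After insert 'pig': sets bits 9 16 -> bits=00100000011000101101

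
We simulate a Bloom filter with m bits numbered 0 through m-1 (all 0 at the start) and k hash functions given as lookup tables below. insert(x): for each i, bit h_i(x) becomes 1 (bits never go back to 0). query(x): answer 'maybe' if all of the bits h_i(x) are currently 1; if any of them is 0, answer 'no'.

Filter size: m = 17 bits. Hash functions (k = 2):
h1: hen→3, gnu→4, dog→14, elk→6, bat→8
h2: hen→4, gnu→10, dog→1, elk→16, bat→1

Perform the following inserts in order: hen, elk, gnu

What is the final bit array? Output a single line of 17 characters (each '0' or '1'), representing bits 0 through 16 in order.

Start: bits=00000000000000000
After insert 'hen': sets bits 3 4 -> bits=00011000000000000
After insert 'elk': sets bits 6 16 -> bits=00011010000000001
After insert 'gnu': sets bits 4 10 -> bits=00011010001000001

Answer: 00011010001000001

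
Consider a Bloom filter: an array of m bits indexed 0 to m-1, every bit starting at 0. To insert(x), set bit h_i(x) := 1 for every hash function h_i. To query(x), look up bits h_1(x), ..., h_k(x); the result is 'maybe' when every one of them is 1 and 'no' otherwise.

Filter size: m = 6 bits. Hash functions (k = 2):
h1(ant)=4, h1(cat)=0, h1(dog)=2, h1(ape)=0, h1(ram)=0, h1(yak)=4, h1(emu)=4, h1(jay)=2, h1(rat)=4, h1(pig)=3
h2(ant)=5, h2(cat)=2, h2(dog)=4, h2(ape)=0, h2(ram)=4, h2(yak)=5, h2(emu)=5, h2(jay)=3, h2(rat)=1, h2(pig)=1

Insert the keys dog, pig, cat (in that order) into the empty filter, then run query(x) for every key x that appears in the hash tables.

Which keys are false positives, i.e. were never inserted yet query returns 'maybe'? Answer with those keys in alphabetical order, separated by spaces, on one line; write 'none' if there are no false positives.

Start: bits=000000
After insert 'dog': sets bits 2 4 -> bits=001010
After insert 'pig': sets bits 1 3 -> bits=011110
After insert 'cat': sets bits 0 2 -> bits=111110
Not inserted: ant ape emu jay ram rat yak — query each against bits=111110:
query ant: checks bit4=1, bit5=0 (has a 0) -> no => not a false positive
query ape: checks bit0=1 (all 1) -> maybe => FALSE POSITIVE
query emu: checks bit4=1, bit5=0 (has a 0) -> no => not a false positive
query jay: checks bit2=1, bit3=1 (all 1) -> maybe => FALSE POSITIVE
query ram: checks bit0=1, bit4=1 (all 1) -> maybe => FALSE POSITIVE
query rat: checks bit1=1, bit4=1 (all 1) -> maybe => FALSE POSITIVE
query yak: checks bit4=1, bit5=0 (has a 0) -> no => not a false positive
False positives (alphabetical): ape jay ram rat

Answer: ape jay ram rat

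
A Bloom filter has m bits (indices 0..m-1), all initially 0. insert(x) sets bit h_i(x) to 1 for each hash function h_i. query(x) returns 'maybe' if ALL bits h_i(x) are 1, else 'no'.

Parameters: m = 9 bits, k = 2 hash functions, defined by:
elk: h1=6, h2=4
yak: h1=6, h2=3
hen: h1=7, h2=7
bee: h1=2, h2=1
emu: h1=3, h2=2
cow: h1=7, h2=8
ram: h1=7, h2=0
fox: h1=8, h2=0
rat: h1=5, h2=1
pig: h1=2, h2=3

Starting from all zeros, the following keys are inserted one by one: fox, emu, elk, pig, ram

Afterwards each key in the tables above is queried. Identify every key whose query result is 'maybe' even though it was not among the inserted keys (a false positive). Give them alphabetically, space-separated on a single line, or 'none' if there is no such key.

Answer: cow hen yak

Derivation:
Start: bits=000000000
After insert 'fox': sets bits 0 8 -> bits=100000001
After insert 'emu': sets bits 2 3 -> bits=101100001
After insert 'elk': sets bits 4 6 -> bits=101110101
After insert 'pig': sets bits 2 3 -> bits=101110101
After insert 'ram': sets bits 0 7 -> bits=101110111
Not inserted: bee cow hen rat yak — query each against bits=101110111:
query bee: checks bit1=0, bit2=1 (has a 0) -> no => not a false positive
query cow: checks bit7=1, bit8=1 (all 1) -> maybe => FALSE POSITIVE
query hen: checks bit7=1 (all 1) -> maybe => FALSE POSITIVE
query rat: checks bit1=0, bit5=0 (has a 0) -> no => not a false positive
query yak: checks bit3=1, bit6=1 (all 1) -> maybe => FALSE POSITIVE
False positives (alphabetical): cow hen yak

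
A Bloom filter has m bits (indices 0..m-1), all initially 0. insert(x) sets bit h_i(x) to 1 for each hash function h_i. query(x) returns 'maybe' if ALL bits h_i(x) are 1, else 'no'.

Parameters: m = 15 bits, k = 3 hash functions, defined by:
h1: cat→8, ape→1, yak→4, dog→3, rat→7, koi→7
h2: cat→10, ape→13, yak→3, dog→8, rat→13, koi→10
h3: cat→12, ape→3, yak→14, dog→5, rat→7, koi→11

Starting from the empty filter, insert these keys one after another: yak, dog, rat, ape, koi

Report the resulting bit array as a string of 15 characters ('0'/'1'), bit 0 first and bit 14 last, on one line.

Start: bits=000000000000000
After insert 'yak': sets bits 3 4 14 -> bits=000110000000001
After insert 'dog': sets bits 3 5 8 -> bits=000111001000001
After insert 'rat': sets bits 7 13 -> bits=000111011000011
After insert 'ape': sets bits 1 3 13 -> bits=010111011000011
After insert 'koi': sets bits 7 10 11 -> bits=010111011011011

Answer: 010111011011011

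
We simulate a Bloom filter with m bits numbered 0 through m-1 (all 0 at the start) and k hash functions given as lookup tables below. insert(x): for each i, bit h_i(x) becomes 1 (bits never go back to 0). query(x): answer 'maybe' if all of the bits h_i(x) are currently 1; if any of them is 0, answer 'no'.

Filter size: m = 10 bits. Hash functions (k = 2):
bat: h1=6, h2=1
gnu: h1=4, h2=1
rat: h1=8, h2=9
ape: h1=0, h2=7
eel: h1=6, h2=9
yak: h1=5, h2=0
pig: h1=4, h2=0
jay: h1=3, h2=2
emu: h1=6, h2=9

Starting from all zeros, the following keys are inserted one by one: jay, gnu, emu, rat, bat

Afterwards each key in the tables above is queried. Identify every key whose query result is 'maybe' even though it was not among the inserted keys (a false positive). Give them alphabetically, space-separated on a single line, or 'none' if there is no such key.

Answer: eel

Derivation:
Start: bits=0000000000
After insert 'jay': sets bits 2 3 -> bits=0011000000
After insert 'gnu': sets bits 1 4 -> bits=0111100000
After insert 'emu': sets bits 6 9 -> bits=0111101001
After insert 'rat': sets bits 8 9 -> bits=0111101011
After insert 'bat': sets bits 1 6 -> bits=0111101011
Not inserted: ape eel pig yak — query each against bits=0111101011:
query ape: checks bit0=0, bit7=0 (has a 0) -> no => not a false positive
query eel: checks bit6=1, bit9=1 (all 1) -> maybe => FALSE POSITIVE
query pig: checks bit0=0, bit4=1 (has a 0) -> no => not a false positive
query yak: checks bit0=0, bit5=0 (has a 0) -> no => not a false positive
False positives (alphabetical): eel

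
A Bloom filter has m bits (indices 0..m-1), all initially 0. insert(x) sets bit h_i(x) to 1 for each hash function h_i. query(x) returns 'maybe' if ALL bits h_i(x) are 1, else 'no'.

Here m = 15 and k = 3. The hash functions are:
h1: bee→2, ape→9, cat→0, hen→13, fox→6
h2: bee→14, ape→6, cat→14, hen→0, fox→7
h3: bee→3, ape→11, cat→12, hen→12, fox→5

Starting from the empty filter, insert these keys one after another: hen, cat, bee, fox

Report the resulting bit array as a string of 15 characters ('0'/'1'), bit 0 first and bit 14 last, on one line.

Start: bits=000000000000000
After insert 'hen': sets bits 0 12 13 -> bits=100000000000110
After insert 'cat': sets bits 0 12 14 -> bits=100000000000111
After insert 'bee': sets bits 2 3 14 -> bits=101100000000111
After insert 'fox': sets bits 5 6 7 -> bits=101101110000111

Answer: 101101110000111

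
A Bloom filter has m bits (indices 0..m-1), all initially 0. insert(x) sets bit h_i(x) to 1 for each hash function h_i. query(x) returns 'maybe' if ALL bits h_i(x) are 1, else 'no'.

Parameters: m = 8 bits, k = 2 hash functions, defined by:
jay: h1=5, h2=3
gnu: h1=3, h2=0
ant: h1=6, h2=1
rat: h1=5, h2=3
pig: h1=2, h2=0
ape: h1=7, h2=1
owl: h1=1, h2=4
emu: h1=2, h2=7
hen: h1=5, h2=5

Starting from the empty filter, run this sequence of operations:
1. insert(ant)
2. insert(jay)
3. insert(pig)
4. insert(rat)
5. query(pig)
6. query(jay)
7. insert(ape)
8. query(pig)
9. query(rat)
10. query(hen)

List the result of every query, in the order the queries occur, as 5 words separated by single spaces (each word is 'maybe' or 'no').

Answer: maybe maybe maybe maybe maybe

Derivation:
Start: bits=00000000
Op 1: insert ant -> sets bits 1 6 -> bits=01000010
Op 2: insert jay -> sets bits 3 5 -> bits=01010110
Op 3: insert pig -> sets bits 0 2 -> bits=11110110
Op 4: insert rat -> sets bits 3 5 -> bits=11110110
Op 5: query pig -> checks bit0=1, bit2=1 (all 1) -> maybe
Op 6: query jay -> checks bit3=1, bit5=1 (all 1) -> maybe
Op 7: insert ape -> sets bits 1 7 -> bits=11110111
Op 8: query pig -> checks bit0=1, bit2=1 (all 1) -> maybe
Op 9: query rat -> checks bit3=1, bit5=1 (all 1) -> maybe
Op 10: query hen -> checks bit5=1 (all 1) -> maybe
Query results in order: maybe maybe maybe maybe maybe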